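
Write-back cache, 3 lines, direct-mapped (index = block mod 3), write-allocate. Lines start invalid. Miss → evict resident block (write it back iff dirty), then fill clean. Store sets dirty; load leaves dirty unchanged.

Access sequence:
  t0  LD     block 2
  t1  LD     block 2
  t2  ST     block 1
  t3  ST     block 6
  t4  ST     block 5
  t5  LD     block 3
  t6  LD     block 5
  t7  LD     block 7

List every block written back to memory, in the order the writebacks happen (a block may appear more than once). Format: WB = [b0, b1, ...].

0: R B2 -> L2 miss  d=-]
1: R B2 -> L2 hit  d=-]
2: W B1 -> L1 miss  d=D]
3: W B6 -> L0 miss  d=D]
4: W B5 -> L2 miss  d=D]
5: R B3 -> L0 miss wb->B6  d=-]
6: R B5 -> L2 hit  d=D]
7: R B7 -> L1 miss wb->B1  d=-]

WB = [6, 1]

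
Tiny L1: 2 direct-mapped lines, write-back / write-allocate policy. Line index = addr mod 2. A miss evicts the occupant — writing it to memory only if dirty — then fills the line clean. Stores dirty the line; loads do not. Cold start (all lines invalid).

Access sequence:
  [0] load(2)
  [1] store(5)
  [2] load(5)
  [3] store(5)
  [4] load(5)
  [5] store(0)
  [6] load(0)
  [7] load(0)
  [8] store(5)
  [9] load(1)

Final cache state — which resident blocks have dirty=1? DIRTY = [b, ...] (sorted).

DIRTY = [0]

0: R B2 -> L0 miss  d=-]
1: W B5 -> L1 miss  d=D]
2: R B5 -> L1 hit  d=D]
3: W B5 -> L1 hit  d=D]
4: R B5 -> L1 hit  d=D]
5: W B0 -> L0 miss  d=D]
6: R B0 -> L0 hit  d=D]
7: R B0 -> L0 hit  d=D]
8: W B5 -> L1 hit  d=D]
9: R B1 -> L1 miss wb->B5  d=-]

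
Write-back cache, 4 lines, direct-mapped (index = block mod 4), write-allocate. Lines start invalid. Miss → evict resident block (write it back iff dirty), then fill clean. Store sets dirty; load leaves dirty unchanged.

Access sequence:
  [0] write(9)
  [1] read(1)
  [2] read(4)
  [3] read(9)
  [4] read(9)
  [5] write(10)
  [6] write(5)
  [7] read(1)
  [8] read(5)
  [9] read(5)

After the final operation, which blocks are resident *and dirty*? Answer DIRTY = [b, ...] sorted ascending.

DIRTY = [10]

0: W B9 -> L1 miss  d=D]
1: R B1 -> L1 miss wb->B9  d=-]
2: R B4 -> L0 miss  d=-]
3: R B9 -> L1 miss  d=-]
4: R B9 -> L1 hit  d=-]
5: W B10 -> L2 miss  d=D]
6: W B5 -> L1 miss  d=D]
7: R B1 -> L1 miss wb->B5  d=-]
8: R B5 -> L1 miss  d=-]
9: R B5 -> L1 hit  d=-]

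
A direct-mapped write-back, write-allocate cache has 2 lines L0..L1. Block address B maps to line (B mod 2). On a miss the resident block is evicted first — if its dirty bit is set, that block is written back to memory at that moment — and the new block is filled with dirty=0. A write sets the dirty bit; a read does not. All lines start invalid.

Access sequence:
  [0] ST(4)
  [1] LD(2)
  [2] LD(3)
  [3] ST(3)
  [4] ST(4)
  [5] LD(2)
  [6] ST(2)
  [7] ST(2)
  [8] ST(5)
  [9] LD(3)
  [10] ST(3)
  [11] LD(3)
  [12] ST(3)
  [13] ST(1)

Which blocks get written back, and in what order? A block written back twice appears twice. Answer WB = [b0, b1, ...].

  0 | W B4 → L0 miss [D]
  1 | R B2 → L0 miss wb→B4 [-]
  2 | R B3 → L1 miss [-]
  3 | W B3 → L1 hit [D]
  4 | W B4 → L0 miss [D]
  5 | R B2 → L0 miss wb→B4 [-]
  6 | W B2 → L0 hit [D]
  7 | W B2 → L0 hit [D]
  8 | W B5 → L1 miss wb→B3 [D]
  9 | R B3 → L1 miss wb→B5 [-]
  10 | W B3 → L1 hit [D]
  11 | R B3 → L1 hit [D]
  12 | W B3 → L1 hit [D]
  13 | W B1 → L1 miss wb→B3 [D]

WB = [4, 4, 3, 5, 3]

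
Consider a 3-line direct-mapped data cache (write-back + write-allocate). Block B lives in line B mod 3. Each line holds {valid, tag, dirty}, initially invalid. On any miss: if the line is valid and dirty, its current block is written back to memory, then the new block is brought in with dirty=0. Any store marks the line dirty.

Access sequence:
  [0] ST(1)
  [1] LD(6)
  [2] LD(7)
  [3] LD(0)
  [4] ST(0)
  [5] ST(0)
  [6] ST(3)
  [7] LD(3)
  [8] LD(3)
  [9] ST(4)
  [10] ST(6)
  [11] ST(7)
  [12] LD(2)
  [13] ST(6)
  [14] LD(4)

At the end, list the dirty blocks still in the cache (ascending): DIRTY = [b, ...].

0: W B1 -> L1 miss  d=D]
1: R B6 -> L0 miss  d=-]
2: R B7 -> L1 miss wb->B1  d=-]
3: R B0 -> L0 miss  d=-]
4: W B0 -> L0 hit  d=D]
5: W B0 -> L0 hit  d=D]
6: W B3 -> L0 miss wb->B0  d=D]
7: R B3 -> L0 hit  d=D]
8: R B3 -> L0 hit  d=D]
9: W B4 -> L1 miss  d=D]
10: W B6 -> L0 miss wb->B3  d=D]
11: W B7 -> L1 miss wb->B4  d=D]
12: R B2 -> L2 miss  d=-]
13: W B6 -> L0 hit  d=D]
14: R B4 -> L1 miss wb->B7  d=-]

DIRTY = [6]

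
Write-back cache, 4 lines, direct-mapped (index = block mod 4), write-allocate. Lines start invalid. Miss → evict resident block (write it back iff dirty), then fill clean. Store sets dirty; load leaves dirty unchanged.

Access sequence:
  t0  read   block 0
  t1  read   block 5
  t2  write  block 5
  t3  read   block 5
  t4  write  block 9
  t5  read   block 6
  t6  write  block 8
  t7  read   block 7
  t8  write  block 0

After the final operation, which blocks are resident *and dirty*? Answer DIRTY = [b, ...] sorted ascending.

0: R B0 → L0 miss [-]
1: R B5 → L1 miss [-]
2: W B5 → L1 hit [D]
3: R B5 → L1 hit [D]
4: W B9 → L1 miss wb→B5 [D]
5: R B6 → L2 miss [-]
6: W B8 → L0 miss [D]
7: R B7 → L3 miss [-]
8: W B0 → L0 miss wb→B8 [D]

DIRTY = [0, 9]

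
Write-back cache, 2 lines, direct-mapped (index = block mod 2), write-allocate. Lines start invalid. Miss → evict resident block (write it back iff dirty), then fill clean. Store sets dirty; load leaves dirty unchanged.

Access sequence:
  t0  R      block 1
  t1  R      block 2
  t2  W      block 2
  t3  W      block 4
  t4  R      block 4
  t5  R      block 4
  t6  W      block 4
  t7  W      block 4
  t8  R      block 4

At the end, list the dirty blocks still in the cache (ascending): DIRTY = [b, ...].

DIRTY = [4]

  0 | R B1 → L1 miss [-]
  1 | R B2 → L0 miss [-]
  2 | W B2 → L0 hit [D]
  3 | W B4 → L0 miss wb→B2 [D]
  4 | R B4 → L0 hit [D]
  5 | R B4 → L0 hit [D]
  6 | W B4 → L0 hit [D]
  7 | W B4 → L0 hit [D]
  8 | R B4 → L0 hit [D]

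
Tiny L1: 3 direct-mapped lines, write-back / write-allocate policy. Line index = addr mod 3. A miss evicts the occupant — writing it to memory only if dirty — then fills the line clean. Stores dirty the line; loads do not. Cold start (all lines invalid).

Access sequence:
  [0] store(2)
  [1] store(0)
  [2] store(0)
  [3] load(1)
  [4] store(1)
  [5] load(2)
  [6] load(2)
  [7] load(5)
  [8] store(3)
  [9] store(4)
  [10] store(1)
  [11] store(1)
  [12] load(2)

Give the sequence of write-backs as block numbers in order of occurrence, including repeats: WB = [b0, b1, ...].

0: W B2 -> L2 miss  d=D]
1: W B0 -> L0 miss  d=D]
2: W B0 -> L0 hit  d=D]
3: R B1 -> L1 miss  d=-]
4: W B1 -> L1 hit  d=D]
5: R B2 -> L2 hit  d=D]
6: R B2 -> L2 hit  d=D]
7: R B5 -> L2 miss wb->B2  d=-]
8: W B3 -> L0 miss wb->B0  d=D]
9: W B4 -> L1 miss wb->B1  d=D]
10: W B1 -> L1 miss wb->B4  d=D]
11: W B1 -> L1 hit  d=D]
12: R B2 -> L2 miss  d=-]

WB = [2, 0, 1, 4]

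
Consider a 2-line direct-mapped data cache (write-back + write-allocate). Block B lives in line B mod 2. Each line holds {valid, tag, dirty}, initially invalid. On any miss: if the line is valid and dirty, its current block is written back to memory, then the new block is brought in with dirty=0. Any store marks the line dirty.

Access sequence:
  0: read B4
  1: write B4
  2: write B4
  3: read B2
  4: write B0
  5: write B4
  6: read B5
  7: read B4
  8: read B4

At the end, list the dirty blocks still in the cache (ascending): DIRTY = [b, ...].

0: R B4 → L0 miss [-]
1: W B4 → L0 hit [D]
2: W B4 → L0 hit [D]
3: R B2 → L0 miss wb→B4 [-]
4: W B0 → L0 miss [D]
5: W B4 → L0 miss wb→B0 [D]
6: R B5 → L1 miss [-]
7: R B4 → L0 hit [D]
8: R B4 → L0 hit [D]

DIRTY = [4]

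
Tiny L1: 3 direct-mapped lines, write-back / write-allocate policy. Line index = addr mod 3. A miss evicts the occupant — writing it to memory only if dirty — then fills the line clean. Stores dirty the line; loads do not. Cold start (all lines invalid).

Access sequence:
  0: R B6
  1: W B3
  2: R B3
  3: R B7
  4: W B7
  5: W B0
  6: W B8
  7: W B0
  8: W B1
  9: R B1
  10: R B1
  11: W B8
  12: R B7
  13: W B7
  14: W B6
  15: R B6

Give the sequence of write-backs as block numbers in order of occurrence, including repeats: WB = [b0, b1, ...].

0: R B6 -> L0 miss  d=-]
1: W B3 -> L0 miss  d=D]
2: R B3 -> L0 hit  d=D]
3: R B7 -> L1 miss  d=-]
4: W B7 -> L1 hit  d=D]
5: W B0 -> L0 miss wb->B3  d=D]
6: W B8 -> L2 miss  d=D]
7: W B0 -> L0 hit  d=D]
8: W B1 -> L1 miss wb->B7  d=D]
9: R B1 -> L1 hit  d=D]
10: R B1 -> L1 hit  d=D]
11: W B8 -> L2 hit  d=D]
12: R B7 -> L1 miss wb->B1  d=-]
13: W B7 -> L1 hit  d=D]
14: W B6 -> L0 miss wb->B0  d=D]
15: R B6 -> L0 hit  d=D]

WB = [3, 7, 1, 0]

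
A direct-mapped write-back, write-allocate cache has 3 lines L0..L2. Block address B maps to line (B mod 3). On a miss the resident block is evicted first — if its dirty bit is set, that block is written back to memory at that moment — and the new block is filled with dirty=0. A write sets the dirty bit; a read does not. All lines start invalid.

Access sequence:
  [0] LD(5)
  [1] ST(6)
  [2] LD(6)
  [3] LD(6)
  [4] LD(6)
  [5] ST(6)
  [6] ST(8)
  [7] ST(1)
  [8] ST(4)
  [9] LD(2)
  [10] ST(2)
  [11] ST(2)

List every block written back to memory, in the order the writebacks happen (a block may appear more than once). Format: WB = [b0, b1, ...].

0: R B5 -> L2 miss  d=-]
1: W B6 -> L0 miss  d=D]
2: R B6 -> L0 hit  d=D]
3: R B6 -> L0 hit  d=D]
4: R B6 -> L0 hit  d=D]
5: W B6 -> L0 hit  d=D]
6: W B8 -> L2 miss  d=D]
7: W B1 -> L1 miss  d=D]
8: W B4 -> L1 miss wb->B1  d=D]
9: R B2 -> L2 miss wb->B8  d=-]
10: W B2 -> L2 hit  d=D]
11: W B2 -> L2 hit  d=D]

WB = [1, 8]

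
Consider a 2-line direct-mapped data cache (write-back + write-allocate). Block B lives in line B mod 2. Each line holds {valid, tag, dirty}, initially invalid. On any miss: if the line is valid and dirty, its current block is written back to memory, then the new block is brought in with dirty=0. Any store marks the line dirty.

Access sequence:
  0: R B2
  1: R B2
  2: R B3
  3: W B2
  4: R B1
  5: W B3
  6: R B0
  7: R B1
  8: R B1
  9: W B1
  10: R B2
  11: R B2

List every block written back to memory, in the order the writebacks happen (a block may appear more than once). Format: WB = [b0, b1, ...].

0: R B2 -> L0 miss  d=-]
1: R B2 -> L0 hit  d=-]
2: R B3 -> L1 miss  d=-]
3: W B2 -> L0 hit  d=D]
4: R B1 -> L1 miss  d=-]
5: W B3 -> L1 miss  d=D]
6: R B0 -> L0 miss wb->B2  d=-]
7: R B1 -> L1 miss wb->B3  d=-]
8: R B1 -> L1 hit  d=-]
9: W B1 -> L1 hit  d=D]
10: R B2 -> L0 miss  d=-]
11: R B2 -> L0 hit  d=-]

WB = [2, 3]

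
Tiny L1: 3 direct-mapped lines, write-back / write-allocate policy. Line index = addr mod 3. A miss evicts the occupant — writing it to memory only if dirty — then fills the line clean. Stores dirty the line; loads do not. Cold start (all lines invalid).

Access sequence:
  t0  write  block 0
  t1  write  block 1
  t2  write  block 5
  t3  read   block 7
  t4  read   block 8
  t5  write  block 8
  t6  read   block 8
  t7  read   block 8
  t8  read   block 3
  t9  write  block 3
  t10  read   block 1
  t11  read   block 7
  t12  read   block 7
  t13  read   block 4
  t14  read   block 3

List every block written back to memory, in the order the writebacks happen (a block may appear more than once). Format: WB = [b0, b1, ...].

0: W B0 → L0 miss [D]
1: W B1 → L1 miss [D]
2: W B5 → L2 miss [D]
3: R B7 → L1 miss wb→B1 [-]
4: R B8 → L2 miss wb→B5 [-]
5: W B8 → L2 hit [D]
6: R B8 → L2 hit [D]
7: R B8 → L2 hit [D]
8: R B3 → L0 miss wb→B0 [-]
9: W B3 → L0 hit [D]
10: R B1 → L1 miss [-]
11: R B7 → L1 miss [-]
12: R B7 → L1 hit [-]
13: R B4 → L1 miss [-]
14: R B3 → L0 hit [D]

WB = [1, 5, 0]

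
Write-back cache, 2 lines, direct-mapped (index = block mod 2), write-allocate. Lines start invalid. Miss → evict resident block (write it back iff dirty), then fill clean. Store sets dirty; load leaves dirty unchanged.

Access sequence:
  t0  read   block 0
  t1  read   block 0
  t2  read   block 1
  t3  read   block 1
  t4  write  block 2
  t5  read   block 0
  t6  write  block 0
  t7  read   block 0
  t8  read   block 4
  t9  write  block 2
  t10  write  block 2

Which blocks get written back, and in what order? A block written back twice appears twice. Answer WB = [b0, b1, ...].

0: R B0 → L0 miss [-]
1: R B0 → L0 hit [-]
2: R B1 → L1 miss [-]
3: R B1 → L1 hit [-]
4: W B2 → L0 miss [D]
5: R B0 → L0 miss wb→B2 [-]
6: W B0 → L0 hit [D]
7: R B0 → L0 hit [D]
8: R B4 → L0 miss wb→B0 [-]
9: W B2 → L0 miss [D]
10: W B2 → L0 hit [D]

WB = [2, 0]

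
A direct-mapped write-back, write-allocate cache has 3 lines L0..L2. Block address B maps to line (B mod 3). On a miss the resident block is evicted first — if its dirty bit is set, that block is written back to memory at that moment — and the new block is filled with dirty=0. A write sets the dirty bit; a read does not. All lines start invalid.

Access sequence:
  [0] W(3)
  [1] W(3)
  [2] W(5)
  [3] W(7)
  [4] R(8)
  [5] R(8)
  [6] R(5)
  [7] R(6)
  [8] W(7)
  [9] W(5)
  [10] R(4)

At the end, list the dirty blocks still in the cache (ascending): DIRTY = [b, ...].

DIRTY = [5]

0: W B3 -> L0 miss  d=D]
1: W B3 -> L0 hit  d=D]
2: W B5 -> L2 miss  d=D]
3: W B7 -> L1 miss  d=D]
4: R B8 -> L2 miss wb->B5  d=-]
5: R B8 -> L2 hit  d=-]
6: R B5 -> L2 miss  d=-]
7: R B6 -> L0 miss wb->B3  d=-]
8: W B7 -> L1 hit  d=D]
9: W B5 -> L2 hit  d=D]
10: R B4 -> L1 miss wb->B7  d=-]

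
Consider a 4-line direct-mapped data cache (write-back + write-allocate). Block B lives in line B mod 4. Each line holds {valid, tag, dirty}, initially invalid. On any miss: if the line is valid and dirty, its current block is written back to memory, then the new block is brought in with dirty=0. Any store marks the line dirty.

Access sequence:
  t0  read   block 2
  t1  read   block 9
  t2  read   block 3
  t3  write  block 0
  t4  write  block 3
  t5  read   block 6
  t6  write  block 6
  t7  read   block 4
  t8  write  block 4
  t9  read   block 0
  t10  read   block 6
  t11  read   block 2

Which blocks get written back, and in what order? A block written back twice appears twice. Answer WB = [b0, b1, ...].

  0 | R B2 → L2 miss [-]
  1 | R B9 → L1 miss [-]
  2 | R B3 → L3 miss [-]
  3 | W B0 → L0 miss [D]
  4 | W B3 → L3 hit [D]
  5 | R B6 → L2 miss [-]
  6 | W B6 → L2 hit [D]
  7 | R B4 → L0 miss wb→B0 [-]
  8 | W B4 → L0 hit [D]
  9 | R B0 → L0 miss wb→B4 [-]
  10 | R B6 → L2 hit [D]
  11 | R B2 → L2 miss wb→B6 [-]

WB = [0, 4, 6]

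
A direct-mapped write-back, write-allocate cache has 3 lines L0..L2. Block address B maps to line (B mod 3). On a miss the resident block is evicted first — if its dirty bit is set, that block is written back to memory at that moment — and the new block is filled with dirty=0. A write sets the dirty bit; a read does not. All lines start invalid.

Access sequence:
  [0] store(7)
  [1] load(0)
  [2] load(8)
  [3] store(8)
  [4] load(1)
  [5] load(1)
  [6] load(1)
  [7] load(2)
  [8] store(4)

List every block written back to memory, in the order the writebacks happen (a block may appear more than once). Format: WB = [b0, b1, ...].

  0 | W B7 → L1 miss [D]
  1 | R B0 → L0 miss [-]
  2 | R B8 → L2 miss [-]
  3 | W B8 → L2 hit [D]
  4 | R B1 → L1 miss wb→B7 [-]
  5 | R B1 → L1 hit [-]
  6 | R B1 → L1 hit [-]
  7 | R B2 → L2 miss wb→B8 [-]
  8 | W B4 → L1 miss [D]

WB = [7, 8]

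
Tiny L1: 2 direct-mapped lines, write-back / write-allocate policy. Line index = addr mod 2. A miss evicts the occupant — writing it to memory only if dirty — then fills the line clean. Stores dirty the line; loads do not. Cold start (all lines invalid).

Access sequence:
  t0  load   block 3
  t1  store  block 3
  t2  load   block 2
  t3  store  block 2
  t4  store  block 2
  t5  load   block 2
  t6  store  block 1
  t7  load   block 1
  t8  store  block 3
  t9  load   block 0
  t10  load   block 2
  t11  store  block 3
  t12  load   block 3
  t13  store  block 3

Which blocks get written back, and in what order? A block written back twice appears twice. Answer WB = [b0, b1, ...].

0: R B3 → L1 miss [-]
1: W B3 → L1 hit [D]
2: R B2 → L0 miss [-]
3: W B2 → L0 hit [D]
4: W B2 → L0 hit [D]
5: R B2 → L0 hit [D]
6: W B1 → L1 miss wb→B3 [D]
7: R B1 → L1 hit [D]
8: W B3 → L1 miss wb→B1 [D]
9: R B0 → L0 miss wb→B2 [-]
10: R B2 → L0 miss [-]
11: W B3 → L1 hit [D]
12: R B3 → L1 hit [D]
13: W B3 → L1 hit [D]

WB = [3, 1, 2]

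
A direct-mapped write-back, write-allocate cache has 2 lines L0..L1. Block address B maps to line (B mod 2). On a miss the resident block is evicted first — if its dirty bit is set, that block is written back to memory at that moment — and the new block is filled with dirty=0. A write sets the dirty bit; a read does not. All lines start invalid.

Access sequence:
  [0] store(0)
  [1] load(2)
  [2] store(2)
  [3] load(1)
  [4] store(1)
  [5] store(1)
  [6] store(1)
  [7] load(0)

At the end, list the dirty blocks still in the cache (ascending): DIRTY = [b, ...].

DIRTY = [1]

0: W B0 -> L0 miss  d=D]
1: R B2 -> L0 miss wb->B0  d=-]
2: W B2 -> L0 hit  d=D]
3: R B1 -> L1 miss  d=-]
4: W B1 -> L1 hit  d=D]
5: W B1 -> L1 hit  d=D]
6: W B1 -> L1 hit  d=D]
7: R B0 -> L0 miss wb->B2  d=-]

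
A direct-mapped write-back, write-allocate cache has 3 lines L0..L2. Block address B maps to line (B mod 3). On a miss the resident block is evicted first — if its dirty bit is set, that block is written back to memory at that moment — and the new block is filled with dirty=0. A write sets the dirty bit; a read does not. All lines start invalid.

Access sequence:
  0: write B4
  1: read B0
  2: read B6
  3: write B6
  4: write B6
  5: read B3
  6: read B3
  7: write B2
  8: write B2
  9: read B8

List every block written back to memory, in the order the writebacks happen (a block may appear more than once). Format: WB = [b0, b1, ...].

WB = [6, 2]

0: W B4 -> L1 miss  d=D]
1: R B0 -> L0 miss  d=-]
2: R B6 -> L0 miss  d=-]
3: W B6 -> L0 hit  d=D]
4: W B6 -> L0 hit  d=D]
5: R B3 -> L0 miss wb->B6  d=-]
6: R B3 -> L0 hit  d=-]
7: W B2 -> L2 miss  d=D]
8: W B2 -> L2 hit  d=D]
9: R B8 -> L2 miss wb->B2  d=-]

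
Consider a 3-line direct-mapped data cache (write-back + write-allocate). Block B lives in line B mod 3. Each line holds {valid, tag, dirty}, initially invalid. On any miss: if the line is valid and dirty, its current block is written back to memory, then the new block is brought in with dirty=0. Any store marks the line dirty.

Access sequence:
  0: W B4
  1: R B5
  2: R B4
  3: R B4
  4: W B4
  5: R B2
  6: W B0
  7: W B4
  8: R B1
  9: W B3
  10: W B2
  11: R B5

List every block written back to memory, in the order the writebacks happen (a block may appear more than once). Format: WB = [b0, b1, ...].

0: W B4 -> L1 miss  d=D]
1: R B5 -> L2 miss  d=-]
2: R B4 -> L1 hit  d=D]
3: R B4 -> L1 hit  d=D]
4: W B4 -> L1 hit  d=D]
5: R B2 -> L2 miss  d=-]
6: W B0 -> L0 miss  d=D]
7: W B4 -> L1 hit  d=D]
8: R B1 -> L1 miss wb->B4  d=-]
9: W B3 -> L0 miss wb->B0  d=D]
10: W B2 -> L2 hit  d=D]
11: R B5 -> L2 miss wb->B2  d=-]

WB = [4, 0, 2]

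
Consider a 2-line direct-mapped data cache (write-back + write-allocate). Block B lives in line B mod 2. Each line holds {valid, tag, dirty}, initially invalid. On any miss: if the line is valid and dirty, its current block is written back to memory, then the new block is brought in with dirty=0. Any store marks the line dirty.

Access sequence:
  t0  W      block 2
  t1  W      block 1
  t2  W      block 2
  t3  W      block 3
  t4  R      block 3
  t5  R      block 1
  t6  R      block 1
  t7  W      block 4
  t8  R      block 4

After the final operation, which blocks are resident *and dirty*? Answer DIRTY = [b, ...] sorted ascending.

DIRTY = [4]

  0 | W B2 → L0 miss [D]
  1 | W B1 → L1 miss [D]
  2 | W B2 → L0 hit [D]
  3 | W B3 → L1 miss wb→B1 [D]
  4 | R B3 → L1 hit [D]
  5 | R B1 → L1 miss wb→B3 [-]
  6 | R B1 → L1 hit [-]
  7 | W B4 → L0 miss wb→B2 [D]
  8 | R B4 → L0 hit [D]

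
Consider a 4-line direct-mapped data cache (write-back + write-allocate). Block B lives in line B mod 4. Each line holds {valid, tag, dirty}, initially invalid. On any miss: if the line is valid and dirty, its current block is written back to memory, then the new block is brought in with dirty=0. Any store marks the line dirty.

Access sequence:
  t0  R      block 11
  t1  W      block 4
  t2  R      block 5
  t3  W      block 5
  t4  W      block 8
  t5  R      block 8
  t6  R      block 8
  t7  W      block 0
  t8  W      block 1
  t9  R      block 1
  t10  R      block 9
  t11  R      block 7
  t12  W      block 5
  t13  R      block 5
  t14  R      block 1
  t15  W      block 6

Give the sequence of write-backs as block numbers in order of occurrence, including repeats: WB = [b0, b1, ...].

  0 | R B11 → L3 miss [-]
  1 | W B4 → L0 miss [D]
  2 | R B5 → L1 miss [-]
  3 | W B5 → L1 hit [D]
  4 | W B8 → L0 miss wb→B4 [D]
  5 | R B8 → L0 hit [D]
  6 | R B8 → L0 hit [D]
  7 | W B0 → L0 miss wb→B8 [D]
  8 | W B1 → L1 miss wb→B5 [D]
  9 | R B1 → L1 hit [D]
  10 | R B9 → L1 miss wb→B1 [-]
  11 | R B7 → L3 miss [-]
  12 | W B5 → L1 miss [D]
  13 | R B5 → L1 hit [D]
  14 | R B1 → L1 miss wb→B5 [-]
  15 | W B6 → L2 miss [D]

WB = [4, 8, 5, 1, 5]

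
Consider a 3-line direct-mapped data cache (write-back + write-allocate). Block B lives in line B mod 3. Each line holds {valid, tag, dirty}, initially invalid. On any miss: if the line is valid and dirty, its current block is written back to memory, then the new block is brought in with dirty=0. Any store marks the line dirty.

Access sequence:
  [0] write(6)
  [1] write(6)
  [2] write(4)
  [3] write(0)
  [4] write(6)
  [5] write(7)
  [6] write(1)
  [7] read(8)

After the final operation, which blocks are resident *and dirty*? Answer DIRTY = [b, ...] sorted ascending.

DIRTY = [1, 6]

0: W B6 -> L0 miss  d=D]
1: W B6 -> L0 hit  d=D]
2: W B4 -> L1 miss  d=D]
3: W B0 -> L0 miss wb->B6  d=D]
4: W B6 -> L0 miss wb->B0  d=D]
5: W B7 -> L1 miss wb->B4  d=D]
6: W B1 -> L1 miss wb->B7  d=D]
7: R B8 -> L2 miss  d=-]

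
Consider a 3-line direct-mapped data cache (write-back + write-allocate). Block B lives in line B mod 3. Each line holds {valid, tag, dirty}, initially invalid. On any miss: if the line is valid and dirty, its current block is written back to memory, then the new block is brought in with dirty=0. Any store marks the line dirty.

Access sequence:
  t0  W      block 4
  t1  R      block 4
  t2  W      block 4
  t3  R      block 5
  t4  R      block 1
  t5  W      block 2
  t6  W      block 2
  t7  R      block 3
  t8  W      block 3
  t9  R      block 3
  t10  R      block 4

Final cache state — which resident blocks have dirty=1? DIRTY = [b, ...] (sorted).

DIRTY = [2, 3]

0: W B4 -> L1 miss  d=D]
1: R B4 -> L1 hit  d=D]
2: W B4 -> L1 hit  d=D]
3: R B5 -> L2 miss  d=-]
4: R B1 -> L1 miss wb->B4  d=-]
5: W B2 -> L2 miss  d=D]
6: W B2 -> L2 hit  d=D]
7: R B3 -> L0 miss  d=-]
8: W B3 -> L0 hit  d=D]
9: R B3 -> L0 hit  d=D]
10: R B4 -> L1 miss  d=-]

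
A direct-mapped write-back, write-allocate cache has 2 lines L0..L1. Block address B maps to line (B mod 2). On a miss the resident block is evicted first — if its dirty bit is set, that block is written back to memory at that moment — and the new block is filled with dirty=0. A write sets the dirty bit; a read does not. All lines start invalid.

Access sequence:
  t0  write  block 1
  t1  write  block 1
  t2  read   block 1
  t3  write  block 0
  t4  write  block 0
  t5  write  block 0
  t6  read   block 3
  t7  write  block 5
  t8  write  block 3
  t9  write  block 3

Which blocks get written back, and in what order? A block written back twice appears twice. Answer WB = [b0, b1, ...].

0: W B1 -> L1 miss  d=D]
1: W B1 -> L1 hit  d=D]
2: R B1 -> L1 hit  d=D]
3: W B0 -> L0 miss  d=D]
4: W B0 -> L0 hit  d=D]
5: W B0 -> L0 hit  d=D]
6: R B3 -> L1 miss wb->B1  d=-]
7: W B5 -> L1 miss  d=D]
8: W B3 -> L1 miss wb->B5  d=D]
9: W B3 -> L1 hit  d=D]

WB = [1, 5]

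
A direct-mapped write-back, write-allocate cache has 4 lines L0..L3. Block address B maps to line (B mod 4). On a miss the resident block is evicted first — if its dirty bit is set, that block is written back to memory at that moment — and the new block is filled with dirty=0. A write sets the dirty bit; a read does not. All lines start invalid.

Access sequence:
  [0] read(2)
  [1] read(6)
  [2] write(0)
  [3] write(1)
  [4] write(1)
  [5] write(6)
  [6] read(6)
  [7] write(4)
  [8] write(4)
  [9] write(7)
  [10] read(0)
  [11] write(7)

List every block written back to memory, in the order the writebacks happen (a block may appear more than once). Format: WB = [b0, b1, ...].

WB = [0, 4]

0: R B2 -> L2 miss  d=-]
1: R B6 -> L2 miss  d=-]
2: W B0 -> L0 miss  d=D]
3: W B1 -> L1 miss  d=D]
4: W B1 -> L1 hit  d=D]
5: W B6 -> L2 hit  d=D]
6: R B6 -> L2 hit  d=D]
7: W B4 -> L0 miss wb->B0  d=D]
8: W B4 -> L0 hit  d=D]
9: W B7 -> L3 miss  d=D]
10: R B0 -> L0 miss wb->B4  d=-]
11: W B7 -> L3 hit  d=D]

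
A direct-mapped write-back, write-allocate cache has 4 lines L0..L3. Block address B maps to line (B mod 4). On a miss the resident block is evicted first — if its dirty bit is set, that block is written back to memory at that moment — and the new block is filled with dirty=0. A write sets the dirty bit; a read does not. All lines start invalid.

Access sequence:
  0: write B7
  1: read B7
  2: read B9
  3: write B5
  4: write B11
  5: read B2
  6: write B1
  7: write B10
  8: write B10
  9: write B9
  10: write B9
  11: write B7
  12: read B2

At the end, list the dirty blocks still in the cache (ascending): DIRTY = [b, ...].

DIRTY = [7, 9]

0: W B7 -> L3 miss  d=D]
1: R B7 -> L3 hit  d=D]
2: R B9 -> L1 miss  d=-]
3: W B5 -> L1 miss  d=D]
4: W B11 -> L3 miss wb->B7  d=D]
5: R B2 -> L2 miss  d=-]
6: W B1 -> L1 miss wb->B5  d=D]
7: W B10 -> L2 miss  d=D]
8: W B10 -> L2 hit  d=D]
9: W B9 -> L1 miss wb->B1  d=D]
10: W B9 -> L1 hit  d=D]
11: W B7 -> L3 miss wb->B11  d=D]
12: R B2 -> L2 miss wb->B10  d=-]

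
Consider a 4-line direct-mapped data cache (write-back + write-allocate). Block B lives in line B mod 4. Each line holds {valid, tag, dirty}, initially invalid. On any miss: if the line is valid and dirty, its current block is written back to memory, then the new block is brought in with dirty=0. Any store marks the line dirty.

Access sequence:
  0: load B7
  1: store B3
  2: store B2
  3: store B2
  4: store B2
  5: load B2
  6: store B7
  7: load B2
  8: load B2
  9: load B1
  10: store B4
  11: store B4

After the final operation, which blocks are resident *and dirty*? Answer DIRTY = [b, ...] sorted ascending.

DIRTY = [2, 4, 7]

0: R B7 → L3 miss [-]
1: W B3 → L3 miss [D]
2: W B2 → L2 miss [D]
3: W B2 → L2 hit [D]
4: W B2 → L2 hit [D]
5: R B2 → L2 hit [D]
6: W B7 → L3 miss wb→B3 [D]
7: R B2 → L2 hit [D]
8: R B2 → L2 hit [D]
9: R B1 → L1 miss [-]
10: W B4 → L0 miss [D]
11: W B4 → L0 hit [D]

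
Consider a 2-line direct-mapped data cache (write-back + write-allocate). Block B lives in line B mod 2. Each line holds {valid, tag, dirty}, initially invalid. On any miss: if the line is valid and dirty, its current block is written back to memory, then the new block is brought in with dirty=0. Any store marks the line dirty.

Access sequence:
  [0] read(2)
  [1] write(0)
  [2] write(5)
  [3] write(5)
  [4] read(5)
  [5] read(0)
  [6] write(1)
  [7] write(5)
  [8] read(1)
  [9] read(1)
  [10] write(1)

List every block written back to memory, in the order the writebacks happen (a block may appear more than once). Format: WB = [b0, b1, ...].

0: R B2 → L0 miss [-]
1: W B0 → L0 miss [D]
2: W B5 → L1 miss [D]
3: W B5 → L1 hit [D]
4: R B5 → L1 hit [D]
5: R B0 → L0 hit [D]
6: W B1 → L1 miss wb→B5 [D]
7: W B5 → L1 miss wb→B1 [D]
8: R B1 → L1 miss wb→B5 [-]
9: R B1 → L1 hit [-]
10: W B1 → L1 hit [D]

WB = [5, 1, 5]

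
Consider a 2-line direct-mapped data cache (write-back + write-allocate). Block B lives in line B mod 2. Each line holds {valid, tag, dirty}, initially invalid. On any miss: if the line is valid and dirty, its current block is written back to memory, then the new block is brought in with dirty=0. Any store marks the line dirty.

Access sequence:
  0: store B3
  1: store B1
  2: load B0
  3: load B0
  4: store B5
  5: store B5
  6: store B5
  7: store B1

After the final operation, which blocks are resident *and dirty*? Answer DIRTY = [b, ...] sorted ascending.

  0 | W B3 → L1 miss [D]
  1 | W B1 → L1 miss wb→B3 [D]
  2 | R B0 → L0 miss [-]
  3 | R B0 → L0 hit [-]
  4 | W B5 → L1 miss wb→B1 [D]
  5 | W B5 → L1 hit [D]
  6 | W B5 → L1 hit [D]
  7 | W B1 → L1 miss wb→B5 [D]

DIRTY = [1]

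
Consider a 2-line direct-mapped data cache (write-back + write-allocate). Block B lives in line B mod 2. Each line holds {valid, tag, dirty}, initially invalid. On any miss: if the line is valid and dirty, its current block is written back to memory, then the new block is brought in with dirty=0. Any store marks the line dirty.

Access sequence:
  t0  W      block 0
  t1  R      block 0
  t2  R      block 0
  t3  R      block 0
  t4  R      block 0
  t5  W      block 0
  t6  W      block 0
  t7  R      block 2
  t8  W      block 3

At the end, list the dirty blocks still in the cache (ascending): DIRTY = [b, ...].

0: W B0 → L0 miss [D]
1: R B0 → L0 hit [D]
2: R B0 → L0 hit [D]
3: R B0 → L0 hit [D]
4: R B0 → L0 hit [D]
5: W B0 → L0 hit [D]
6: W B0 → L0 hit [D]
7: R B2 → L0 miss wb→B0 [-]
8: W B3 → L1 miss [D]

DIRTY = [3]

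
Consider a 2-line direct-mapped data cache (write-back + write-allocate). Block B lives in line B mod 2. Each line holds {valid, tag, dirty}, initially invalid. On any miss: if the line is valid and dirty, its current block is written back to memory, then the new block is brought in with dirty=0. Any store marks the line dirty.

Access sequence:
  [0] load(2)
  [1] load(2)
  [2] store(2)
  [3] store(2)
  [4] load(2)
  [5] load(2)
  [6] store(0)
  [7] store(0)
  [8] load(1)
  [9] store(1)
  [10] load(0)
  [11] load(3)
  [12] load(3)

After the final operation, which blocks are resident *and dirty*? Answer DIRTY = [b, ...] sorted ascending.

DIRTY = [0]

0: R B2 -> L0 miss  d=-]
1: R B2 -> L0 hit  d=-]
2: W B2 -> L0 hit  d=D]
3: W B2 -> L0 hit  d=D]
4: R B2 -> L0 hit  d=D]
5: R B2 -> L0 hit  d=D]
6: W B0 -> L0 miss wb->B2  d=D]
7: W B0 -> L0 hit  d=D]
8: R B1 -> L1 miss  d=-]
9: W B1 -> L1 hit  d=D]
10: R B0 -> L0 hit  d=D]
11: R B3 -> L1 miss wb->B1  d=-]
12: R B3 -> L1 hit  d=-]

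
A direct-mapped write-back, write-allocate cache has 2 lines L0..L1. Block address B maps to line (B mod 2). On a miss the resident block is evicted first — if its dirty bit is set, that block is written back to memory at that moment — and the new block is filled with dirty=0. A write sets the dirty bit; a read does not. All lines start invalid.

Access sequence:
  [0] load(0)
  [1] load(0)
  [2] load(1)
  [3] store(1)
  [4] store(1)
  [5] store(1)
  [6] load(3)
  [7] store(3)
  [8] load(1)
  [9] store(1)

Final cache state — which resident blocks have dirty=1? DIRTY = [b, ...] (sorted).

DIRTY = [1]

0: R B0 -> L0 miss  d=-]
1: R B0 -> L0 hit  d=-]
2: R B1 -> L1 miss  d=-]
3: W B1 -> L1 hit  d=D]
4: W B1 -> L1 hit  d=D]
5: W B1 -> L1 hit  d=D]
6: R B3 -> L1 miss wb->B1  d=-]
7: W B3 -> L1 hit  d=D]
8: R B1 -> L1 miss wb->B3  d=-]
9: W B1 -> L1 hit  d=D]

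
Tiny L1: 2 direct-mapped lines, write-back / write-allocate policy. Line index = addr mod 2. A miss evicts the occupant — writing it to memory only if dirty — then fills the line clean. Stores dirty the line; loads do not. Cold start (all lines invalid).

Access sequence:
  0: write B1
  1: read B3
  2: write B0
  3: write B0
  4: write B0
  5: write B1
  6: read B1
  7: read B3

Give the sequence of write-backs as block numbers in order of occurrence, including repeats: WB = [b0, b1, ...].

WB = [1, 1]

0: W B1 -> L1 miss  d=D]
1: R B3 -> L1 miss wb->B1  d=-]
2: W B0 -> L0 miss  d=D]
3: W B0 -> L0 hit  d=D]
4: W B0 -> L0 hit  d=D]
5: W B1 -> L1 miss  d=D]
6: R B1 -> L1 hit  d=D]
7: R B3 -> L1 miss wb->B1  d=-]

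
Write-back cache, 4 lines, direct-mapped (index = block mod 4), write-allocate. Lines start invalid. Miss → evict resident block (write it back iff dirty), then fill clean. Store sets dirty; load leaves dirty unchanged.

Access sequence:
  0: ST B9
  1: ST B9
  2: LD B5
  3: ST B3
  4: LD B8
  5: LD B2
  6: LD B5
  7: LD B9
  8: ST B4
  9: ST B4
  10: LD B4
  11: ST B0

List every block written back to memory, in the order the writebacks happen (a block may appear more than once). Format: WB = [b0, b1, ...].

WB = [9, 4]

0: W B9 → L1 miss [D]
1: W B9 → L1 hit [D]
2: R B5 → L1 miss wb→B9 [-]
3: W B3 → L3 miss [D]
4: R B8 → L0 miss [-]
5: R B2 → L2 miss [-]
6: R B5 → L1 hit [-]
7: R B9 → L1 miss [-]
8: W B4 → L0 miss [D]
9: W B4 → L0 hit [D]
10: R B4 → L0 hit [D]
11: W B0 → L0 miss wb→B4 [D]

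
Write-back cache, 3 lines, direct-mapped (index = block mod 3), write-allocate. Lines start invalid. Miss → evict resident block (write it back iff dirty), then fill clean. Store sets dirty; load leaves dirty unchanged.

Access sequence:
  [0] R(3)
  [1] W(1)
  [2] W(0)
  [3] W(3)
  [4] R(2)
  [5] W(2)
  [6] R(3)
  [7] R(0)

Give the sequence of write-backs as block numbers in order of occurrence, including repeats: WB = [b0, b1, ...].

WB = [0, 3]

  0 | R B3 → L0 miss [-]
  1 | W B1 → L1 miss [D]
  2 | W B0 → L0 miss [D]
  3 | W B3 → L0 miss wb→B0 [D]
  4 | R B2 → L2 miss [-]
  5 | W B2 → L2 hit [D]
  6 | R B3 → L0 hit [D]
  7 | R B0 → L0 miss wb→B3 [-]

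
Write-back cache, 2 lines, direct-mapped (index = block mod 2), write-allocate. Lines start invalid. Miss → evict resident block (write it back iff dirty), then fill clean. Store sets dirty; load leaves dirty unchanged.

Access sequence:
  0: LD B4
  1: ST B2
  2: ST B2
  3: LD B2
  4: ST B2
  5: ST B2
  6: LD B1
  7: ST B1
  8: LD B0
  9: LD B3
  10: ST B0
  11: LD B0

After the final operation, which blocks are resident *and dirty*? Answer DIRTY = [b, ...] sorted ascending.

DIRTY = [0]

  0 | R B4 → L0 miss [-]
  1 | W B2 → L0 miss [D]
  2 | W B2 → L0 hit [D]
  3 | R B2 → L0 hit [D]
  4 | W B2 → L0 hit [D]
  5 | W B2 → L0 hit [D]
  6 | R B1 → L1 miss [-]
  7 | W B1 → L1 hit [D]
  8 | R B0 → L0 miss wb→B2 [-]
  9 | R B3 → L1 miss wb→B1 [-]
  10 | W B0 → L0 hit [D]
  11 | R B0 → L0 hit [D]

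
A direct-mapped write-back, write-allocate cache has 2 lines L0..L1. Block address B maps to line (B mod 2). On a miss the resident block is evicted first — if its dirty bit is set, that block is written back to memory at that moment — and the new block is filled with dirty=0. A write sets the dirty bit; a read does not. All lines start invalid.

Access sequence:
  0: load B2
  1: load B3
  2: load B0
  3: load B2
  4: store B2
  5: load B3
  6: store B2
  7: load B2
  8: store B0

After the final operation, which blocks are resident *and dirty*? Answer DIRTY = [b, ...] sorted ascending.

0: R B2 → L0 miss [-]
1: R B3 → L1 miss [-]
2: R B0 → L0 miss [-]
3: R B2 → L0 miss [-]
4: W B2 → L0 hit [D]
5: R B3 → L1 hit [-]
6: W B2 → L0 hit [D]
7: R B2 → L0 hit [D]
8: W B0 → L0 miss wb→B2 [D]

DIRTY = [0]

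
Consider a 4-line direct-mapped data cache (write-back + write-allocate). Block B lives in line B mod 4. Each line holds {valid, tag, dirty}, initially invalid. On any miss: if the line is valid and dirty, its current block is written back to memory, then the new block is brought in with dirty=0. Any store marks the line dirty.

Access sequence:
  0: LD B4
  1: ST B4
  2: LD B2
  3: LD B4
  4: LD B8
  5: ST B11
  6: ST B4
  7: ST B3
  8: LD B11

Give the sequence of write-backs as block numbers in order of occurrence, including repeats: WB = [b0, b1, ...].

WB = [4, 11, 3]

  0 | R B4 → L0 miss [-]
  1 | W B4 → L0 hit [D]
  2 | R B2 → L2 miss [-]
  3 | R B4 → L0 hit [D]
  4 | R B8 → L0 miss wb→B4 [-]
  5 | W B11 → L3 miss [D]
  6 | W B4 → L0 miss [D]
  7 | W B3 → L3 miss wb→B11 [D]
  8 | R B11 → L3 miss wb→B3 [-]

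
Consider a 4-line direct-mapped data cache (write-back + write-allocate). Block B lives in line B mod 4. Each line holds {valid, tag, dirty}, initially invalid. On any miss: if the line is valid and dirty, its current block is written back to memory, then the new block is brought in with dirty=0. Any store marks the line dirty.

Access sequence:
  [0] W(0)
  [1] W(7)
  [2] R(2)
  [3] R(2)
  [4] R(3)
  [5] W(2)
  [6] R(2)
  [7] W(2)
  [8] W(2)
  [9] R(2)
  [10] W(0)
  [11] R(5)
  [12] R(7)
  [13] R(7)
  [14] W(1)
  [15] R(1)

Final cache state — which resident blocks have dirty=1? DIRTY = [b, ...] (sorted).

0: W B0 -> L0 miss  d=D]
1: W B7 -> L3 miss  d=D]
2: R B2 -> L2 miss  d=-]
3: R B2 -> L2 hit  d=-]
4: R B3 -> L3 miss wb->B7  d=-]
5: W B2 -> L2 hit  d=D]
6: R B2 -> L2 hit  d=D]
7: W B2 -> L2 hit  d=D]
8: W B2 -> L2 hit  d=D]
9: R B2 -> L2 hit  d=D]
10: W B0 -> L0 hit  d=D]
11: R B5 -> L1 miss  d=-]
12: R B7 -> L3 miss  d=-]
13: R B7 -> L3 hit  d=-]
14: W B1 -> L1 miss  d=D]
15: R B1 -> L1 hit  d=D]

DIRTY = [0, 1, 2]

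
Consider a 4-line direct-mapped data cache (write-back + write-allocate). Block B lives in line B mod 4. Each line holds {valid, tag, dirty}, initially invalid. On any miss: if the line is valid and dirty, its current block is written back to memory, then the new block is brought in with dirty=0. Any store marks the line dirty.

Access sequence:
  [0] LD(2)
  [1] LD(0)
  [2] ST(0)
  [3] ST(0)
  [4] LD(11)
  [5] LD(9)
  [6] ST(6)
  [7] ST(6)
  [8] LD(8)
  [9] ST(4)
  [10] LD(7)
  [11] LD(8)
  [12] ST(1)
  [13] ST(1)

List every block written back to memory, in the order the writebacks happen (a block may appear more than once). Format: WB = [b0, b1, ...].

WB = [0, 4]

  0 | R B2 → L2 miss [-]
  1 | R B0 → L0 miss [-]
  2 | W B0 → L0 hit [D]
  3 | W B0 → L0 hit [D]
  4 | R B11 → L3 miss [-]
  5 | R B9 → L1 miss [-]
  6 | W B6 → L2 miss [D]
  7 | W B6 → L2 hit [D]
  8 | R B8 → L0 miss wb→B0 [-]
  9 | W B4 → L0 miss [D]
  10 | R B7 → L3 miss [-]
  11 | R B8 → L0 miss wb→B4 [-]
  12 | W B1 → L1 miss [D]
  13 | W B1 → L1 hit [D]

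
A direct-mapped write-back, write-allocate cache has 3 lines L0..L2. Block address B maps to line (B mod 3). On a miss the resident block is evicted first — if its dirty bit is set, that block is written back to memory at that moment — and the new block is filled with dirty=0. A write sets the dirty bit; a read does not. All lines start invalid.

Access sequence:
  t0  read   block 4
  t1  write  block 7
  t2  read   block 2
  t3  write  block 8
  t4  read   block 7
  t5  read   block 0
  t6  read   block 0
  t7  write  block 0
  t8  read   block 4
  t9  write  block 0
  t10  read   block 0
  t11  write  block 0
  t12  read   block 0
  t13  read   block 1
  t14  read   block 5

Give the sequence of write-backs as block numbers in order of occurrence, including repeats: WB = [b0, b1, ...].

  0 | R B4 → L1 miss [-]
  1 | W B7 → L1 miss [D]
  2 | R B2 → L2 miss [-]
  3 | W B8 → L2 miss [D]
  4 | R B7 → L1 hit [D]
  5 | R B0 → L0 miss [-]
  6 | R B0 → L0 hit [-]
  7 | W B0 → L0 hit [D]
  8 | R B4 → L1 miss wb→B7 [-]
  9 | W B0 → L0 hit [D]
  10 | R B0 → L0 hit [D]
  11 | W B0 → L0 hit [D]
  12 | R B0 → L0 hit [D]
  13 | R B1 → L1 miss [-]
  14 | R B5 → L2 miss wb→B8 [-]

WB = [7, 8]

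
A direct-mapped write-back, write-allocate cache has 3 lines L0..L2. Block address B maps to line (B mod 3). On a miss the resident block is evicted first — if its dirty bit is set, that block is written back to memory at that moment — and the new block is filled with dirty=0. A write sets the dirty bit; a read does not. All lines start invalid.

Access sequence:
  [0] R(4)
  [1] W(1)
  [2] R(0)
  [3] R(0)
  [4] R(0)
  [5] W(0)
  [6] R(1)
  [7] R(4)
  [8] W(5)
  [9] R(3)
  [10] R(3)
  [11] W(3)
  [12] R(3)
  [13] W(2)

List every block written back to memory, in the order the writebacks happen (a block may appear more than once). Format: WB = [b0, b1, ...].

WB = [1, 0, 5]

0: R B4 → L1 miss [-]
1: W B1 → L1 miss [D]
2: R B0 → L0 miss [-]
3: R B0 → L0 hit [-]
4: R B0 → L0 hit [-]
5: W B0 → L0 hit [D]
6: R B1 → L1 hit [D]
7: R B4 → L1 miss wb→B1 [-]
8: W B5 → L2 miss [D]
9: R B3 → L0 miss wb→B0 [-]
10: R B3 → L0 hit [-]
11: W B3 → L0 hit [D]
12: R B3 → L0 hit [D]
13: W B2 → L2 miss wb→B5 [D]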